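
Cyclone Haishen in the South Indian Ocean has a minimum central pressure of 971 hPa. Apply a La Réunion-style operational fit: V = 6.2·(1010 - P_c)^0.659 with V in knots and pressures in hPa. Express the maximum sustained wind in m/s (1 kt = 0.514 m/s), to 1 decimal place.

ΔP = 1010 − 971 = 39 hPa.
V ≈ 6.2 × 39^0.659 = 6.2 × 11.182 ≈ 69.327 kt.
69.327 × 0.514 ≈ 35.63 m/s → 35.6 m/s.

35.6 m/s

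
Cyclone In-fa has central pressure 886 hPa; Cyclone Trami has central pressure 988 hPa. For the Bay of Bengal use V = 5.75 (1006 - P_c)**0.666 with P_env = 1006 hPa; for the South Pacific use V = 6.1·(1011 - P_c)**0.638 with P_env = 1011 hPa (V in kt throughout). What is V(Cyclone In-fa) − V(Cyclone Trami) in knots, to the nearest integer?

94 kt

Cyclone In-fa: ΔP = 120; V ≈ 5.75 × 120^0.666 ≈ 139.44 kt.
Cyclone Trami: ΔP = 23; V ≈ 6.1 × 23^0.638 ≈ 45.09 kt.
Difference ≈ 139.44 − 45.09 = 94.35 → 94 kt.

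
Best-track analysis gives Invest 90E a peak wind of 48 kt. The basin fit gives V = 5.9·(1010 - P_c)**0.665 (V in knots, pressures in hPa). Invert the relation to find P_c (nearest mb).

987 mb

ΔP = (V / 5.9)^(1/0.665) = (48/5.9)^1.504.
48/5.9 = 8.136; 8.136^1.504 ≈ 23.39 mb.
P_c = 1010 − 23.39 = 986.61 ≈ 987 mb.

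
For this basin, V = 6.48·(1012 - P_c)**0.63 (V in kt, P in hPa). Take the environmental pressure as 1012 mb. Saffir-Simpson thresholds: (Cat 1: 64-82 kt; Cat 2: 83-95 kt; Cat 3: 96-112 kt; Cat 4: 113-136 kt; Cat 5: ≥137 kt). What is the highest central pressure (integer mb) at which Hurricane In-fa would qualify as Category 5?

885 mb

Category 5 begins at V = 137 kt.
Required ΔP = (137/6.48)^(1/0.63) = 21.142^1.587 ≈ 126.88 mb.
P_c ≤ 1012 − 126.88 = 885.12, so the highest integer P_c is 885 mb.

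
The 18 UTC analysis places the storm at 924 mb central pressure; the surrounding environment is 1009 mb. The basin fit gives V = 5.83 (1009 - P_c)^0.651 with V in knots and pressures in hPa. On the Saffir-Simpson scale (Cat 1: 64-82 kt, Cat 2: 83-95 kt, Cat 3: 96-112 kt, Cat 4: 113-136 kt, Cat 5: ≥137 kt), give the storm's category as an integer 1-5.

3

ΔP = 1009 − 924 = 85 mb.
V ≈ 5.83 × 85^0.651 = 5.83 × 18.03 ≈ 105 kt.
105 kt falls in the Category 3 band.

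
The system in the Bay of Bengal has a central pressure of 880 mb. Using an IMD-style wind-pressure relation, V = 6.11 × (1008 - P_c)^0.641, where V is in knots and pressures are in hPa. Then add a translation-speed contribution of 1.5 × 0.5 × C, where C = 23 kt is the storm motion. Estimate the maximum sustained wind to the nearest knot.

ΔP = 1008 − 880 = 128 mb.
128^0.641 ≈ 22.424.
V ≈ 6.11 × 22.424 ≈ 137.0 kt.
Translation term: 1.5 × 0.5 × 23 = 17.25 kt.
Corrected V ≈ 154.25 kt → 154 kt.

154 kt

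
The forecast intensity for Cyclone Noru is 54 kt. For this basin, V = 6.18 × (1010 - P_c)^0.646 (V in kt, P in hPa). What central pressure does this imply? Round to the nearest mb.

ΔP = (V / 6.18)^(1/0.646) = (54/6.18)^1.548.
54/6.18 = 8.738; 8.738^1.548 ≈ 28.66 mb.
P_c = 1010 − 28.66 = 981.34 ≈ 981 mb.

981 mb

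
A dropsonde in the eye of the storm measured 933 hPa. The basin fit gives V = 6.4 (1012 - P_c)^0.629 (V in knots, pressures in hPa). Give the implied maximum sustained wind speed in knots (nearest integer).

ΔP = 1012 − 933 = 79 hPa.
79^0.629 ≈ 15.617.
V ≈ 6.4 × 15.617 ≈ 100.0 kt.

100 kt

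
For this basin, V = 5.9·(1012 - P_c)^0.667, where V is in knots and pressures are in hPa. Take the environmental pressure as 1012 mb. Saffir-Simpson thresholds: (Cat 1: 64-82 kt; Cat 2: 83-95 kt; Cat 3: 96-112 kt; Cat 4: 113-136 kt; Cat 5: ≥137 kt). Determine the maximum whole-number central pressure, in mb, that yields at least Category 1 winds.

Category 1 begins at V = 64 kt.
Required ΔP = (64/5.9)^(1/0.667) = 10.847^1.499 ≈ 35.66 mb.
P_c ≤ 1012 − 35.66 = 976.34, so the highest integer P_c is 976 mb.

976 mb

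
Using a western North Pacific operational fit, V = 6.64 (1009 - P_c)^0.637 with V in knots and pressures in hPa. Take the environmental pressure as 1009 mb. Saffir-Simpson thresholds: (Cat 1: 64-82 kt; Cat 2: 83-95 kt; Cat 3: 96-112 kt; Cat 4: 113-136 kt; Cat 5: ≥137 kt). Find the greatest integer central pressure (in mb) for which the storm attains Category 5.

Category 5 begins at V = 137 kt.
Required ΔP = (137/6.64)^(1/0.637) = 20.633^1.570 ≈ 115.79 mb.
P_c ≤ 1009 − 115.79 = 893.21, so the highest integer P_c is 893 mb.

893 mb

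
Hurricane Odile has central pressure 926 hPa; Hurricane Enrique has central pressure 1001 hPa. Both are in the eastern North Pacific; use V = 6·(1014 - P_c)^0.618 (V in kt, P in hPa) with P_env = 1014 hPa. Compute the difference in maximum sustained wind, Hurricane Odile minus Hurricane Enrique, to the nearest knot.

66 kt

Hurricane Odile: ΔP = 88; V ≈ 6 × 88^0.618 ≈ 95.46 kt.
Hurricane Enrique: ΔP = 13; V ≈ 6 × 13^0.618 ≈ 29.28 kt.
Difference ≈ 95.46 − 29.28 = 66.18 → 66 kt.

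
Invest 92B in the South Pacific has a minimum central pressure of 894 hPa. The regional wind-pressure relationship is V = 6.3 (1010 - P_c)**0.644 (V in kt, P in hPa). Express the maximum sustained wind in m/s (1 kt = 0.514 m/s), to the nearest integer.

ΔP = 1010 − 894 = 116 hPa.
V ≈ 6.3 × 116^0.644 = 6.3 × 21.356 ≈ 134.540 kt.
134.540 × 0.514 ≈ 69.15 m/s → 69 m/s.

69 m/s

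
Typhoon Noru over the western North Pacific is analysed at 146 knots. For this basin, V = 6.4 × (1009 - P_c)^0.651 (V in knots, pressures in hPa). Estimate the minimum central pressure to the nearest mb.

887 mb

ΔP = (V / 6.4)^(1/0.651) = (146/6.4)^1.536.
146/6.4 = 22.812; 22.812^1.536 ≈ 121.98 mb.
P_c = 1009 − 121.98 = 887.02 ≈ 887 mb.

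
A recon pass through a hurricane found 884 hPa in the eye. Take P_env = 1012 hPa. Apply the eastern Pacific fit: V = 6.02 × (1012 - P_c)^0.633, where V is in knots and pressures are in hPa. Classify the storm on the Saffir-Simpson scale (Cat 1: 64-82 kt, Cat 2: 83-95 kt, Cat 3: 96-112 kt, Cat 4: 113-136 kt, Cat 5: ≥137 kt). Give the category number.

ΔP = 1012 − 884 = 128 hPa.
V ≈ 6.02 × 128^0.633 = 6.02 × 21.57 ≈ 130 kt.
130 kt falls in the Category 4 band.

4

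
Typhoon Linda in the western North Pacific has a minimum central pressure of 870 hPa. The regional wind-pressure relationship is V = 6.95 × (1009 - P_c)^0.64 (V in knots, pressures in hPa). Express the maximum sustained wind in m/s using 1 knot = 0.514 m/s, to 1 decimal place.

ΔP = 1009 − 870 = 139 hPa.
V ≈ 6.95 × 139^0.64 = 6.95 × 23.525 ≈ 163.499 kt.
163.499 × 0.514 ≈ 84.04 m/s → 84.0 m/s.

84.0 m/s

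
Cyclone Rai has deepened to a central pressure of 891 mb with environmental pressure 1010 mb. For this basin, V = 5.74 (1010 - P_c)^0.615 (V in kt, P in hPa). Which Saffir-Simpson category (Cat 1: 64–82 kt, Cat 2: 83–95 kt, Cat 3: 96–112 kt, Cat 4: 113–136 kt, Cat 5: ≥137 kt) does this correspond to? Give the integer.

ΔP = 1010 − 891 = 119 mb.
V ≈ 5.74 × 119^0.615 = 5.74 × 18.90 ≈ 108 kt.
108 kt falls in the Category 3 band.

3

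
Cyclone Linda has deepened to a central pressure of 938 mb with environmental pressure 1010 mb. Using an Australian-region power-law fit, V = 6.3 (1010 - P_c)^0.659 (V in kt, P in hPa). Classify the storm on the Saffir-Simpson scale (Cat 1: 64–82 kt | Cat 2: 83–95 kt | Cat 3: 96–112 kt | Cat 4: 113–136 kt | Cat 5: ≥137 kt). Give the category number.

ΔP = 1010 − 938 = 72 mb.
V ≈ 6.3 × 72^0.659 = 6.3 × 16.75 ≈ 106 kt.
106 kt falls in the Category 3 band.

3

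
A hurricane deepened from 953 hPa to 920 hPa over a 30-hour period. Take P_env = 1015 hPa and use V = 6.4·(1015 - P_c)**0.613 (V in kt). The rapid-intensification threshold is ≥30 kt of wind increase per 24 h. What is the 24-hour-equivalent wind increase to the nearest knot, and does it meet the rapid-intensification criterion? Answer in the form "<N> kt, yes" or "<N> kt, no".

V₁: ΔP = 62, V ≈ 6.4 × 62^0.613 ≈ 80.34 kt.
V₂: ΔP = 95, V ≈ 6.4 × 95^0.613 ≈ 104.36 kt.
ΔV over 30 h = 24.02 kt → 24 h equivalent = 24.02 × 24/30 ≈ 19.22 kt.
19 kt < 30 kt ⇒ not rapid intensification.

19 kt, no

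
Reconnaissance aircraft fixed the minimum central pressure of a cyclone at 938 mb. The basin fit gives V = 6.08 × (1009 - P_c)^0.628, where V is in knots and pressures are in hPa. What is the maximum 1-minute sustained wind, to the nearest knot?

ΔP = 1009 − 938 = 71 mb.
71^0.628 ≈ 14.541.
V ≈ 6.08 × 14.541 ≈ 88.4 kt.

88 kt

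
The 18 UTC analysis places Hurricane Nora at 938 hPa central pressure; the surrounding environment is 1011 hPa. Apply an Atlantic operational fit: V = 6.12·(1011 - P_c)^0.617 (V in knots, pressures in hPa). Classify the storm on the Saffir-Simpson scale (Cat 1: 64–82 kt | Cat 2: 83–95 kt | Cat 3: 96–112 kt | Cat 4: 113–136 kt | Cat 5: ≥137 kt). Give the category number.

2

ΔP = 1011 − 938 = 73 hPa.
V ≈ 6.12 × 73^0.617 = 6.12 × 14.11 ≈ 86 kt.
86 kt falls in the Category 2 band.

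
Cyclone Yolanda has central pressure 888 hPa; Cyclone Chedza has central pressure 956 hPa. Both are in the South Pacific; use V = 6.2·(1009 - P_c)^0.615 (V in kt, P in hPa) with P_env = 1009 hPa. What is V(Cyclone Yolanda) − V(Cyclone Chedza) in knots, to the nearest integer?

47 kt

Cyclone Yolanda: ΔP = 121; V ≈ 6.2 × 121^0.615 ≈ 118.39 kt.
Cyclone Chedza: ΔP = 53; V ≈ 6.2 × 53^0.615 ≈ 71.26 kt.
Difference ≈ 118.39 − 71.26 = 47.13 → 47 kt.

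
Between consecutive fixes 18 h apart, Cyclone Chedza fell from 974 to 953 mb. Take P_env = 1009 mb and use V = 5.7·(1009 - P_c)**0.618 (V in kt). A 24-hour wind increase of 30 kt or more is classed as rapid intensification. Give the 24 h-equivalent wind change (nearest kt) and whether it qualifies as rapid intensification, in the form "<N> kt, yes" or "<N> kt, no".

23 kt, no

V₁: ΔP = 35, V ≈ 5.7 × 35^0.618 ≈ 51.30 kt.
V₂: ΔP = 56, V ≈ 5.7 × 56^0.618 ≈ 68.59 kt.
ΔV over 18 h = 17.29 kt → 24 h equivalent = 17.29 × 24/18 ≈ 23.05 kt.
23 kt < 30 kt ⇒ not rapid intensification.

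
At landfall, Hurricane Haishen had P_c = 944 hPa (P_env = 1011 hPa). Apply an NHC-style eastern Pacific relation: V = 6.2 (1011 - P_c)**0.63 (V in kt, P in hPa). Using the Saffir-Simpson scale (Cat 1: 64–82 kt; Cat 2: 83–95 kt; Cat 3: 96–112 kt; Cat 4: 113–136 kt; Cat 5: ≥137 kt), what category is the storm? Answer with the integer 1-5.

ΔP = 1011 − 944 = 67 hPa.
V ≈ 6.2 × 67^0.63 = 6.2 × 14.14 ≈ 88 kt.
88 kt falls in the Category 2 band.

2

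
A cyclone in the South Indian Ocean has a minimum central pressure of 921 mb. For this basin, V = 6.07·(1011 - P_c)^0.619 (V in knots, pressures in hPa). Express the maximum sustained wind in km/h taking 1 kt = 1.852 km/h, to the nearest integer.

182 km/h

ΔP = 1011 − 921 = 90 mb.
V ≈ 6.07 × 90^0.619 = 6.07 × 16.206 ≈ 98.370 kt.
98.370 × 1.852 ≈ 182.18 km/h → 182 km/h.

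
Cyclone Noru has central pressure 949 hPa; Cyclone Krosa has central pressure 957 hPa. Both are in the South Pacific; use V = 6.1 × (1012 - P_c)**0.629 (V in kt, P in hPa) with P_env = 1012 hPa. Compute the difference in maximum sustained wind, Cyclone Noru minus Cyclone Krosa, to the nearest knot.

Cyclone Noru: ΔP = 63; V ≈ 6.1 × 63^0.629 ≈ 82.63 kt.
Cyclone Krosa: ΔP = 55; V ≈ 6.1 × 55^0.629 ≈ 75.86 kt.
Difference ≈ 82.63 − 75.86 = 6.77 → 7 kt.

7 kt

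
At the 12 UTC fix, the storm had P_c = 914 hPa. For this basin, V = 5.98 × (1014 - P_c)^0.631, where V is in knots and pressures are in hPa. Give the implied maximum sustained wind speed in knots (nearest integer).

109 kt

ΔP = 1014 − 914 = 100 hPa.
100^0.631 ≈ 18.281.
V ≈ 5.98 × 18.281 ≈ 109.3 kt.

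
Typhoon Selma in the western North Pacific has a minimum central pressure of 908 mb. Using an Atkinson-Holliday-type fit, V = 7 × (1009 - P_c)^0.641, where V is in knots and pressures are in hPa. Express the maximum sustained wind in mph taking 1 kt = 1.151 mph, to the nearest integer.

155 mph

ΔP = 1009 − 908 = 101 mb.
V ≈ 7 × 101^0.641 = 7 × 19.265 ≈ 134.855 kt.
134.855 × 1.151 ≈ 155.22 mph → 155 mph.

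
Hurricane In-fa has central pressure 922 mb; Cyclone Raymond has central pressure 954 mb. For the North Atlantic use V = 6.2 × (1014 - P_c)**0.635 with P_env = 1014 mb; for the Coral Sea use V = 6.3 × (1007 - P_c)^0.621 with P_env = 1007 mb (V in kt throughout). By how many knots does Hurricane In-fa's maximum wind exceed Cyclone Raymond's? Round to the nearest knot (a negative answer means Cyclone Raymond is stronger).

Hurricane In-fa: ΔP = 92; V ≈ 6.2 × 92^0.635 ≈ 109.50 kt.
Cyclone Raymond: ΔP = 53; V ≈ 6.3 × 53^0.621 ≈ 74.15 kt.
Difference ≈ 109.50 − 74.15 = 35.35 → 35 kt.

35 kt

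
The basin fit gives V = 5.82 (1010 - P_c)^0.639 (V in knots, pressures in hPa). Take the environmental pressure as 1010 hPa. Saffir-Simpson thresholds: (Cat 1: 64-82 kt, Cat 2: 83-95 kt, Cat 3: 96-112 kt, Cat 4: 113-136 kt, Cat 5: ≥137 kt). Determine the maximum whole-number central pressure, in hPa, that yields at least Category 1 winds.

Category 1 begins at V = 64 kt.
Required ΔP = (64/5.82)^(1/0.639) = 10.997^1.565 ≈ 42.61 hPa.
P_c ≤ 1010 − 42.61 = 967.39, so the highest integer P_c is 967 hPa.

967 hPa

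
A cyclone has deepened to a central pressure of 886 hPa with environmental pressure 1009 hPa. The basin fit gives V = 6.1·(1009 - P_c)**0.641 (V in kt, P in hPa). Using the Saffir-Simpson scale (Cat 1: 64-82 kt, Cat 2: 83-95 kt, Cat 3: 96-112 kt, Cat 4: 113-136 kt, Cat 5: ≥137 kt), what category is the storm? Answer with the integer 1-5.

4

ΔP = 1009 − 886 = 123 hPa.
V ≈ 6.1 × 123^0.641 = 6.1 × 21.86 ≈ 133 kt.
133 kt falls in the Category 4 band.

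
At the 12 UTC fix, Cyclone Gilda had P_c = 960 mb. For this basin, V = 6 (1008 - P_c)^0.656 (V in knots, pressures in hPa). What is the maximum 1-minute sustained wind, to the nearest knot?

76 kt

ΔP = 1008 − 960 = 48 mb.
48^0.656 ≈ 12.673.
V ≈ 6 × 12.673 ≈ 76.0 kt.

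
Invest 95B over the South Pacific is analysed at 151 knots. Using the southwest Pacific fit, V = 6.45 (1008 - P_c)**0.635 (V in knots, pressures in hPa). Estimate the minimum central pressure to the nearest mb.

ΔP = (V / 6.45)^(1/0.635) = (151/6.45)^1.575.
151/6.45 = 23.411; 23.411^1.575 ≈ 143.40 mb.
P_c = 1008 − 143.40 = 864.60 ≈ 865 mb.

865 mb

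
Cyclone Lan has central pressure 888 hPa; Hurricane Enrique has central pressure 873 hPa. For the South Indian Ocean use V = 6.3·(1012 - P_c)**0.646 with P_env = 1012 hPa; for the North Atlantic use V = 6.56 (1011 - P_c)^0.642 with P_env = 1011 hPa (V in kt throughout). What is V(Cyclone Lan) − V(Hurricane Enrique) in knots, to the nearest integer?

-13 kt

Cyclone Lan: ΔP = 124; V ≈ 6.3 × 124^0.646 ≈ 141.80 kt.
Hurricane Enrique: ΔP = 138; V ≈ 6.56 × 138^0.642 ≈ 155.13 kt.
Difference ≈ 141.80 − 155.13 = -13.33 → -13 kt.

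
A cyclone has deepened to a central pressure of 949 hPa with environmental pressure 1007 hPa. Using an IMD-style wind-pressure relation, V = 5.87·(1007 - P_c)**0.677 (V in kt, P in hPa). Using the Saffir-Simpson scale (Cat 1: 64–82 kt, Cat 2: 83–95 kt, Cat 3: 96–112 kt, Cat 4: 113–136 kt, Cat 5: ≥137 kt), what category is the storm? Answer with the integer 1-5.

2

ΔP = 1007 − 949 = 58 hPa.
V ≈ 5.87 × 58^0.677 = 5.87 × 15.63 ≈ 92 kt.
92 kt falls in the Category 2 band.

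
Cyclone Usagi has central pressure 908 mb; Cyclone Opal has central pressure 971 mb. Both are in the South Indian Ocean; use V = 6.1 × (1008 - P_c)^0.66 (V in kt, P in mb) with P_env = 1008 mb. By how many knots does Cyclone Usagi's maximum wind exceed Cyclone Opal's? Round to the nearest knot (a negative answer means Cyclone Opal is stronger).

Cyclone Usagi: ΔP = 100; V ≈ 6.1 × 100^0.66 ≈ 127.45 kt.
Cyclone Opal: ΔP = 37; V ≈ 6.1 × 37^0.66 ≈ 66.12 kt.
Difference ≈ 127.45 − 66.12 = 61.33 → 61 kt.

61 kt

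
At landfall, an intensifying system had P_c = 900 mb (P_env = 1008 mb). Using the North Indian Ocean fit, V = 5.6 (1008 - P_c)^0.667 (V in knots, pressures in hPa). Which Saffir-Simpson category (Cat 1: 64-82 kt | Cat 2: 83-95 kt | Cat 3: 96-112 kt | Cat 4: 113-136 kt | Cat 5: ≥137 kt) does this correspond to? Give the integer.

ΔP = 1008 − 900 = 108 mb.
V ≈ 5.6 × 108^0.667 = 5.6 × 22.71 ≈ 127 kt.
127 kt falls in the Category 4 band.

4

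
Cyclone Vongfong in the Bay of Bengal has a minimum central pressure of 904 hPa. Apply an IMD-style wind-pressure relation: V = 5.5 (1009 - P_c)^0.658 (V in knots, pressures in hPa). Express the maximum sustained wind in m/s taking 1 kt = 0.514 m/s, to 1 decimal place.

ΔP = 1009 − 904 = 105 hPa.
V ≈ 5.5 × 105^0.658 = 5.5 × 21.377 ≈ 117.572 kt.
117.572 × 0.514 ≈ 60.43 m/s → 60.4 m/s.

60.4 m/s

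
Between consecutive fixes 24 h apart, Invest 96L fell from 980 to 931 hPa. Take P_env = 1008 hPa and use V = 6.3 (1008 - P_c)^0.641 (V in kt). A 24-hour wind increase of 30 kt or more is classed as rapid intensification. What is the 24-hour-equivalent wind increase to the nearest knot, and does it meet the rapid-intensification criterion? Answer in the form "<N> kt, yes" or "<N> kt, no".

V₁: ΔP = 28, V ≈ 6.3 × 28^0.641 ≈ 53.33 kt.
V₂: ΔP = 77, V ≈ 6.3 × 77^0.641 ≈ 102.00 kt.
ΔV over 24 h = 48.67 kt → 24 h equivalent = 48.67 × 24/24 ≈ 48.67 kt.
49 kt ≥ 30 kt ⇒ rapid intensification.

49 kt, yes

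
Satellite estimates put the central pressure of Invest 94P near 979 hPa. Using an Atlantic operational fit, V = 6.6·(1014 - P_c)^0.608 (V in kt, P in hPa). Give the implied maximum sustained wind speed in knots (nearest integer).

57 kt

ΔP = 1014 − 979 = 35 hPa.
35^0.608 ≈ 8.685.
V ≈ 6.6 × 8.685 ≈ 57.3 kt.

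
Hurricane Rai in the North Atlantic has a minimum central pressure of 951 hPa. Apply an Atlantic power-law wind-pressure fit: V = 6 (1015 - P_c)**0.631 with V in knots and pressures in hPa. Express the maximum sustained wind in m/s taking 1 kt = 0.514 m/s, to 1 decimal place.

42.5 m/s

ΔP = 1015 − 951 = 64 hPa.
V ≈ 6 × 64^0.631 = 6 × 13.794 ≈ 82.766 kt.
82.766 × 0.514 ≈ 42.54 m/s → 42.5 m/s.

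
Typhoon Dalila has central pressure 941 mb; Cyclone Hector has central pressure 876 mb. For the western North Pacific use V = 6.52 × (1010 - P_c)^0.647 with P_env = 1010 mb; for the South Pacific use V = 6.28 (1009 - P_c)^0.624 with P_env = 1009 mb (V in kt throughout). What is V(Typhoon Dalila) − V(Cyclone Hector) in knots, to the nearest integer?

Typhoon Dalila: ΔP = 69; V ≈ 6.52 × 69^0.647 ≈ 100.92 kt.
Cyclone Hector: ΔP = 133; V ≈ 6.28 × 133^0.624 ≈ 132.81 kt.
Difference ≈ 100.92 − 132.81 = -31.89 → -32 kt.

-32 kt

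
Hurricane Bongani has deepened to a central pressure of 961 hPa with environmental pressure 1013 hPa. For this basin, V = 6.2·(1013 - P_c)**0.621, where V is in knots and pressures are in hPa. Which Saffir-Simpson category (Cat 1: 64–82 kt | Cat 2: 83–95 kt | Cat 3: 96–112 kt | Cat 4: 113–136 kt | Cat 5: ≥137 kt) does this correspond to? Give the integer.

1

ΔP = 1013 − 961 = 52 hPa.
V ≈ 6.2 × 52^0.621 = 6.2 × 11.63 ≈ 72 kt.
72 kt falls in the Category 1 band.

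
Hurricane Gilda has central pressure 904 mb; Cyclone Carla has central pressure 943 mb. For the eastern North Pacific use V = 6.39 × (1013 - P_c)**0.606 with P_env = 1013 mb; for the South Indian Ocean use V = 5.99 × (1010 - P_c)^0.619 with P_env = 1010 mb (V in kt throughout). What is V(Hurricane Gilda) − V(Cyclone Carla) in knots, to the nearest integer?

29 kt

Hurricane Gilda: ΔP = 109; V ≈ 6.39 × 109^0.606 ≈ 109.69 kt.
Cyclone Carla: ΔP = 67; V ≈ 5.99 × 67^0.619 ≈ 80.87 kt.
Difference ≈ 109.69 − 80.87 = 28.82 → 29 kt.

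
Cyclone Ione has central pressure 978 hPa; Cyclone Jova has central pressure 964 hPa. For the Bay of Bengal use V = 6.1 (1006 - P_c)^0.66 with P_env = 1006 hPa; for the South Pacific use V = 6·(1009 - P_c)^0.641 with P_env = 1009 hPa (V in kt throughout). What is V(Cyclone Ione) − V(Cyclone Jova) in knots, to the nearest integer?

-14 kt

Cyclone Ione: ΔP = 28; V ≈ 6.1 × 28^0.66 ≈ 55.01 kt.
Cyclone Jova: ΔP = 45; V ≈ 6 × 45^0.641 ≈ 68.84 kt.
Difference ≈ 55.01 − 68.84 = -13.83 → -14 kt.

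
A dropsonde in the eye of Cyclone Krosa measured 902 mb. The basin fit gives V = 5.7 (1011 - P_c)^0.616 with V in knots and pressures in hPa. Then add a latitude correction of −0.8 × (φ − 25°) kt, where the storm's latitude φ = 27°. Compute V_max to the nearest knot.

ΔP = 1011 − 902 = 109 mb.
109^0.616 ≈ 17.991.
V ≈ 5.7 × 17.991 ≈ 102.5 kt.
Latitude correction: −0.8 × (27 − 25) = -1.6 kt.
Corrected V ≈ 100.9 kt → 101 kt.

101 kt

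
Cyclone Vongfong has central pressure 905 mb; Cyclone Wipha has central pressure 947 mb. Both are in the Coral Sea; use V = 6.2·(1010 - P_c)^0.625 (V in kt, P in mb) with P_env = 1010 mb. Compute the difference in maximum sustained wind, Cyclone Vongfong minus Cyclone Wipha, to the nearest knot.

31 kt

Cyclone Vongfong: ΔP = 105; V ≈ 6.2 × 105^0.625 ≈ 113.67 kt.
Cyclone Wipha: ΔP = 63; V ≈ 6.2 × 63^0.625 ≈ 82.60 kt.
Difference ≈ 113.67 − 82.60 = 31.07 → 31 kt.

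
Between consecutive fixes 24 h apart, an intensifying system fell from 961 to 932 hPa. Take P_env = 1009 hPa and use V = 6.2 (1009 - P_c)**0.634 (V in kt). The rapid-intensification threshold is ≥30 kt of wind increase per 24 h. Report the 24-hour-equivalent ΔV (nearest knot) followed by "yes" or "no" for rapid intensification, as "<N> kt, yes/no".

25 kt, no

V₁: ΔP = 48, V ≈ 6.2 × 48^0.634 ≈ 72.16 kt.
V₂: ΔP = 77, V ≈ 6.2 × 77^0.634 ≈ 97.37 kt.
ΔV over 24 h = 25.21 kt → 24 h equivalent = 25.21 × 24/24 ≈ 25.21 kt.
25 kt < 30 kt ⇒ not rapid intensification.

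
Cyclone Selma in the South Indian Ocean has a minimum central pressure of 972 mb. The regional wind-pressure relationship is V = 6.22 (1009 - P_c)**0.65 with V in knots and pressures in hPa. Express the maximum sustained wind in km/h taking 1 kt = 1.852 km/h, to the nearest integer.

ΔP = 1009 − 972 = 37 mb.
V ≈ 6.22 × 37^0.65 = 6.22 × 10.455 ≈ 65.031 kt.
65.031 × 1.852 ≈ 120.44 km/h → 120 km/h.

120 km/h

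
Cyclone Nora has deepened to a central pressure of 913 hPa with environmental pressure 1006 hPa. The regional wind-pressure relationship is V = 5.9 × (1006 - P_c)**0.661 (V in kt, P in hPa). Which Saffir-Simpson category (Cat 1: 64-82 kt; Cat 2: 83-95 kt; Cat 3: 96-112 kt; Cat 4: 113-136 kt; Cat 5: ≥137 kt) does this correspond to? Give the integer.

ΔP = 1006 − 913 = 93 hPa.
V ≈ 5.9 × 93^0.661 = 5.9 × 20.01 ≈ 118 kt.
118 kt falls in the Category 4 band.

4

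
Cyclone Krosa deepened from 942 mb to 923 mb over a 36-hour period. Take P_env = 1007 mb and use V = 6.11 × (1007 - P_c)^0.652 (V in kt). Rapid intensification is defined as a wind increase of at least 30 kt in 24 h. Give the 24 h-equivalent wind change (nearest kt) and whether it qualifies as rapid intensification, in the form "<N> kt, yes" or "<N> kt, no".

V₁: ΔP = 65, V ≈ 6.11 × 65^0.652 ≈ 92.91 kt.
V₂: ΔP = 84, V ≈ 6.11 × 84^0.652 ≈ 109.82 kt.
ΔV over 36 h = 16.91 kt → 24 h equivalent = 16.91 × 24/36 ≈ 11.27 kt.
11 kt < 30 kt ⇒ not rapid intensification.

11 kt, no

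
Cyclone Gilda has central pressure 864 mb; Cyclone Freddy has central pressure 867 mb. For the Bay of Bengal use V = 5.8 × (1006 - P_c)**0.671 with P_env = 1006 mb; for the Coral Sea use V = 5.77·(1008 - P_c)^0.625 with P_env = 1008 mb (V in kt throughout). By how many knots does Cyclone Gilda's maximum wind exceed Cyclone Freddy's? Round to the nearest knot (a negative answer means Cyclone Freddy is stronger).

Cyclone Gilda: ΔP = 142; V ≈ 5.8 × 142^0.671 ≈ 161.29 kt.
Cyclone Freddy: ΔP = 141; V ≈ 5.77 × 141^0.625 ≈ 127.19 kt.
Difference ≈ 161.29 − 127.19 = 34.10 → 34 kt.

34 kt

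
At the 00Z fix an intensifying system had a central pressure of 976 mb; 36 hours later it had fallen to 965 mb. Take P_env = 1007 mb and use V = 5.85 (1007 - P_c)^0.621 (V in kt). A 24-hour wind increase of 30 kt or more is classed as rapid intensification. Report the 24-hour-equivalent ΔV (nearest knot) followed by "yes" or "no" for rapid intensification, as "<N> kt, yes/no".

7 kt, no

V₁: ΔP = 31, V ≈ 5.85 × 31^0.621 ≈ 49.35 kt.
V₂: ΔP = 42, V ≈ 5.85 × 42^0.621 ≈ 59.59 kt.
ΔV over 36 h = 10.24 kt → 24 h equivalent = 10.24 × 24/36 ≈ 6.83 kt.
7 kt < 30 kt ⇒ not rapid intensification.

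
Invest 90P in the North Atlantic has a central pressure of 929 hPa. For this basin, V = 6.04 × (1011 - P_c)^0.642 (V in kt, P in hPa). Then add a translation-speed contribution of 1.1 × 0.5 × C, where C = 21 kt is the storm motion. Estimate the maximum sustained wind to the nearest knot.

114 kt

ΔP = 1011 − 929 = 82 hPa.
82^0.642 ≈ 16.930.
V ≈ 6.04 × 16.930 ≈ 102.3 kt.
Translation term: 1.1 × 0.5 × 21 = 11.55 kt.
Corrected V ≈ 113.85 kt → 114 kt.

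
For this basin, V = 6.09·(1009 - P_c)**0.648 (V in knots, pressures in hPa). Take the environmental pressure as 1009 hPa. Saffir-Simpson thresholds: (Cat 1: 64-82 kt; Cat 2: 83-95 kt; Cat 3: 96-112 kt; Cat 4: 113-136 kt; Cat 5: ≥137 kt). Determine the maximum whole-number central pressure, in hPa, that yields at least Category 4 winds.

Category 4 begins at V = 113 kt.
Required ΔP = (113/6.09)^(1/0.648) = 18.555^1.543 ≈ 90.68 hPa.
P_c ≤ 1009 − 90.68 = 918.32, so the highest integer P_c is 918 hPa.

918 hPa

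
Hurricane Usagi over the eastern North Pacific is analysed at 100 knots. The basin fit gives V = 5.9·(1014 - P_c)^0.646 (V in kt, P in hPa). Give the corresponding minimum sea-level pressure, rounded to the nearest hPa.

ΔP = (V / 5.9)^(1/0.646) = (100/5.9)^1.548.
100/5.9 = 16.949; 16.949^1.548 ≈ 79.93 hPa.
P_c = 1014 − 79.93 = 934.07 ≈ 934 hPa.

934 hPa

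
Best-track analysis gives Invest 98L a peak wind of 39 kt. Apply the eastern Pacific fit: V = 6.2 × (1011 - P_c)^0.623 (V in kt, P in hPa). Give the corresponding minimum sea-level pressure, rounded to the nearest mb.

992 mb

ΔP = (V / 6.2)^(1/0.623) = (39/6.2)^1.605.
39/6.2 = 6.290; 6.290^1.605 ≈ 19.14 mb.
P_c = 1011 − 19.14 = 991.86 ≈ 992 mb.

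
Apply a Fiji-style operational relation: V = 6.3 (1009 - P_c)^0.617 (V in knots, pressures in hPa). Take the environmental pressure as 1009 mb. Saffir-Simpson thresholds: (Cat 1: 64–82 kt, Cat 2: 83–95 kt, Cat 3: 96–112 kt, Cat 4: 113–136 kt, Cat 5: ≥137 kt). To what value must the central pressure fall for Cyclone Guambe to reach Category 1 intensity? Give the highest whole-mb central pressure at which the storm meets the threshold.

Category 1 begins at V = 64 kt.
Required ΔP = (64/6.3)^(1/0.617) = 10.159^1.621 ≈ 42.84 mb.
P_c ≤ 1009 − 42.84 = 966.16, so the highest integer P_c is 966 mb.

966 mb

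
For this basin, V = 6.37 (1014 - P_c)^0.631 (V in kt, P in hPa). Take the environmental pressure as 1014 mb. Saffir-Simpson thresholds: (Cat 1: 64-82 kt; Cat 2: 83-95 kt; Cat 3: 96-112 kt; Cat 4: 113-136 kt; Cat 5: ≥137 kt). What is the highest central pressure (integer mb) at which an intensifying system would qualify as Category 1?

Category 1 begins at V = 64 kt.
Required ΔP = (64/6.37)^(1/0.631) = 10.047^1.585 ≈ 38.73 mb.
P_c ≤ 1014 − 38.73 = 975.27, so the highest integer P_c is 975 mb.

975 mb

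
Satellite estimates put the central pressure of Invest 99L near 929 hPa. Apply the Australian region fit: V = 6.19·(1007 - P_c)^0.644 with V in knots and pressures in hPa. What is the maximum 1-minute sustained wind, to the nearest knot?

102 kt

ΔP = 1007 − 929 = 78 hPa.
78^0.644 ≈ 16.539.
V ≈ 6.19 × 16.539 ≈ 102.4 kt.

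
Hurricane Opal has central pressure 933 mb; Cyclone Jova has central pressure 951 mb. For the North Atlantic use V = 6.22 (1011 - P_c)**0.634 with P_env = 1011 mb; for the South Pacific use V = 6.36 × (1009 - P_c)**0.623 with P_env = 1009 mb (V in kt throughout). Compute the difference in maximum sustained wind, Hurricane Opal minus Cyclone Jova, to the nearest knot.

19 kt

Hurricane Opal: ΔP = 78; V ≈ 6.22 × 78^0.634 ≈ 98.49 kt.
Cyclone Jova: ΔP = 58; V ≈ 6.36 × 58^0.623 ≈ 79.81 kt.
Difference ≈ 98.49 − 79.81 = 18.68 → 19 kt.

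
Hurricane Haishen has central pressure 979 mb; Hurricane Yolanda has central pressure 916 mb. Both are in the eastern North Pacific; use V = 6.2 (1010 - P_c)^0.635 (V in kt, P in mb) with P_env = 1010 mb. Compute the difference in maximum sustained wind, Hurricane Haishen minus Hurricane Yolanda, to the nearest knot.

-56 kt

Hurricane Haishen: ΔP = 31; V ≈ 6.2 × 31^0.635 ≈ 54.88 kt.
Hurricane Yolanda: ΔP = 94; V ≈ 6.2 × 94^0.635 ≈ 111.00 kt.
Difference ≈ 54.88 − 111.00 = -56.12 → -56 kt.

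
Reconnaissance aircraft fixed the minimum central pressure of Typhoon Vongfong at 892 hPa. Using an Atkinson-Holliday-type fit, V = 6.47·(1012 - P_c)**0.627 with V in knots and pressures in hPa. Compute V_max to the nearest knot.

130 kt

ΔP = 1012 − 892 = 120 hPa.
120^0.627 ≈ 20.121.
V ≈ 6.47 × 20.121 ≈ 130.2 kt.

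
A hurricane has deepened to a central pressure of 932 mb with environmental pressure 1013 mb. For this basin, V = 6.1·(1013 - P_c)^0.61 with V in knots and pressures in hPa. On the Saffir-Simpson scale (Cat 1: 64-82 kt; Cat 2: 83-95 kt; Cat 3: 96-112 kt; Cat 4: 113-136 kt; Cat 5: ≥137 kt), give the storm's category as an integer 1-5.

ΔP = 1013 − 932 = 81 mb.
V ≈ 6.1 × 81^0.61 = 6.1 × 14.59 ≈ 89 kt.
89 kt falls in the Category 2 band.

2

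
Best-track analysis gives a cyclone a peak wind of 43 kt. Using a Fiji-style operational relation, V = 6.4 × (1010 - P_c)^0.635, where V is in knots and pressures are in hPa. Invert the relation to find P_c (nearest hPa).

990 hPa

ΔP = (V / 6.4)^(1/0.635) = (43/6.4)^1.575.
43/6.4 = 6.719; 6.719^1.575 ≈ 20.08 hPa.
P_c = 1010 − 20.08 = 989.92 ≈ 990 hPa.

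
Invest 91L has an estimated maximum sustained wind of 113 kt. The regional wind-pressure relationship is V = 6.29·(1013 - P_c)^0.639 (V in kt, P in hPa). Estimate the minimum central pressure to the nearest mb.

921 mb

ΔP = (V / 6.29)^(1/0.639) = (113/6.29)^1.565.
113/6.29 = 17.965; 17.965^1.565 ≈ 91.86 mb.
P_c = 1013 − 91.86 = 921.14 ≈ 921 mb.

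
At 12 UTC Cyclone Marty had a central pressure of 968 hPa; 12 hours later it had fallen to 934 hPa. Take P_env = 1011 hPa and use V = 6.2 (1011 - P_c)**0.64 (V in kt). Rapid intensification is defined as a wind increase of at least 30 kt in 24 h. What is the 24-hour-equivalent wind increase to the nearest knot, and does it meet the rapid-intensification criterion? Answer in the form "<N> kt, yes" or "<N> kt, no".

V₁: ΔP = 43, V ≈ 6.2 × 43^0.64 ≈ 68.84 kt.
V₂: ΔP = 77, V ≈ 6.2 × 77^0.64 ≈ 99.94 kt.
ΔV over 12 h = 31.10 kt → 24 h equivalent = 31.10 × 24/12 ≈ 62.20 kt.
62 kt ≥ 30 kt ⇒ rapid intensification.

62 kt, yes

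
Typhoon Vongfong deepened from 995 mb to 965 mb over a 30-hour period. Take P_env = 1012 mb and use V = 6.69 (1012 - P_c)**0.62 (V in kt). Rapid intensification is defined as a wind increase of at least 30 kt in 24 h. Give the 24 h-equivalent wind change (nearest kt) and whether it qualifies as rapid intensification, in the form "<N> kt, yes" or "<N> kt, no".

V₁: ΔP = 17, V ≈ 6.69 × 17^0.62 ≈ 38.75 kt.
V₂: ΔP = 47, V ≈ 6.69 × 47^0.62 ≈ 72.80 kt.
ΔV over 30 h = 34.05 kt → 24 h equivalent = 34.05 × 24/30 ≈ 27.24 kt.
27 kt < 30 kt ⇒ not rapid intensification.

27 kt, no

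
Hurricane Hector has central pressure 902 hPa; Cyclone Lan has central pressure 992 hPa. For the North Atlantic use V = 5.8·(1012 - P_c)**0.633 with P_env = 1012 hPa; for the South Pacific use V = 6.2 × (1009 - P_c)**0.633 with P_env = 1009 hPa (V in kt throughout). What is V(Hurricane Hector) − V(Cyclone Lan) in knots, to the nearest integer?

76 kt

Hurricane Hector: ΔP = 110; V ≈ 5.8 × 110^0.633 ≈ 113.67 kt.
Cyclone Lan: ΔP = 17; V ≈ 6.2 × 17^0.633 ≈ 37.26 kt.
Difference ≈ 113.67 − 37.26 = 76.41 → 76 kt.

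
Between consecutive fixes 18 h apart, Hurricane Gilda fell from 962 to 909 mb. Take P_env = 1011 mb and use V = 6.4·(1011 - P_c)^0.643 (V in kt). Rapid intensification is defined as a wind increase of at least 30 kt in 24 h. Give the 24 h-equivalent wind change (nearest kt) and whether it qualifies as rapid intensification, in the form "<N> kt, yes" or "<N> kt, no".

V₁: ΔP = 49, V ≈ 6.4 × 49^0.643 ≈ 78.16 kt.
V₂: ΔP = 102, V ≈ 6.4 × 102^0.643 ≈ 125.23 kt.
ΔV over 18 h = 47.07 kt → 24 h equivalent = 47.07 × 24/18 ≈ 62.76 kt.
63 kt ≥ 30 kt ⇒ rapid intensification.

63 kt, yes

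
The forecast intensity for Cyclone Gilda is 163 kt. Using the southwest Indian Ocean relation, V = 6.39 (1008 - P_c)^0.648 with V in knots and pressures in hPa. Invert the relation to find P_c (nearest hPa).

ΔP = (V / 6.39)^(1/0.648) = (163/6.39)^1.543.
163/6.39 = 25.509; 25.509^1.543 ≈ 148.19 hPa.
P_c = 1008 − 148.19 = 859.81 ≈ 860 hPa.

860 hPa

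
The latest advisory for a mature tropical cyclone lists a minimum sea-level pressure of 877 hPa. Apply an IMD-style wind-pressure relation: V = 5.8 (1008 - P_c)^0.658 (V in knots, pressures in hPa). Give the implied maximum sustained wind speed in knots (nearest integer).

143 kt

ΔP = 1008 − 877 = 131 hPa.
131^0.658 ≈ 24.727.
V ≈ 5.8 × 24.727 ≈ 143.4 kt.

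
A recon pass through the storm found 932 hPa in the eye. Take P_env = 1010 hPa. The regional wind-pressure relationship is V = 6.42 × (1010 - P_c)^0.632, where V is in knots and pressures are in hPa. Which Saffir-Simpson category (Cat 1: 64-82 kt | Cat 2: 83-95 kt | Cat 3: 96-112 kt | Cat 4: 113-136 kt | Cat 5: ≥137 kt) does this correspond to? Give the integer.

3

ΔP = 1010 − 932 = 78 hPa.
V ≈ 6.42 × 78^0.632 = 6.42 × 15.70 ≈ 101 kt.
101 kt falls in the Category 3 band.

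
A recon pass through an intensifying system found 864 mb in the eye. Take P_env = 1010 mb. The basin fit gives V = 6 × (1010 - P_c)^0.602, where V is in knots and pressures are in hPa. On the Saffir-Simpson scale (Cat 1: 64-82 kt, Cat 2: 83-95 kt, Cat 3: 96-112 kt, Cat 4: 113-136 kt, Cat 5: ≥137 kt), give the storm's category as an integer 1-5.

ΔP = 1010 − 864 = 146 mb.
V ≈ 6 × 146^0.602 = 6 × 20.09 ≈ 121 kt.
121 kt falls in the Category 4 band.

4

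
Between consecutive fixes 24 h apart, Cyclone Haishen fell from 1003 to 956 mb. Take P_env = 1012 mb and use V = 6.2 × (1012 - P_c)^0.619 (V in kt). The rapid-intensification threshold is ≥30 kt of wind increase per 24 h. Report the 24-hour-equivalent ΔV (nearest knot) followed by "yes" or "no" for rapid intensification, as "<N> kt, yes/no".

V₁: ΔP = 9, V ≈ 6.2 × 9^0.619 ≈ 24.16 kt.
V₂: ΔP = 56, V ≈ 6.2 × 56^0.619 ≈ 74.91 kt.
ΔV over 24 h = 50.75 kt → 24 h equivalent = 50.75 × 24/24 ≈ 50.75 kt.
51 kt ≥ 30 kt ⇒ rapid intensification.

51 kt, yes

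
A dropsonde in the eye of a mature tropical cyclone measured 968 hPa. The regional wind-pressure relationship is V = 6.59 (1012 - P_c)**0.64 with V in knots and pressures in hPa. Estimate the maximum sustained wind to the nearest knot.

74 kt

ΔP = 1012 − 968 = 44 hPa.
44^0.64 ≈ 11.267.
V ≈ 6.59 × 11.267 ≈ 74.2 kt.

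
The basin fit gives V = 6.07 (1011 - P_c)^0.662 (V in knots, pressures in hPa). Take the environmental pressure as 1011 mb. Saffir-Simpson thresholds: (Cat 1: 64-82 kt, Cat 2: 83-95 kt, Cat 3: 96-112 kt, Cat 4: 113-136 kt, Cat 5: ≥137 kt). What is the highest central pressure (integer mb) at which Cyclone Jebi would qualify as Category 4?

928 mb

Category 4 begins at V = 113 kt.
Required ΔP = (113/6.07)^(1/0.662) = 18.616^1.511 ≈ 82.84 mb.
P_c ≤ 1011 − 82.84 = 928.16, so the highest integer P_c is 928 mb.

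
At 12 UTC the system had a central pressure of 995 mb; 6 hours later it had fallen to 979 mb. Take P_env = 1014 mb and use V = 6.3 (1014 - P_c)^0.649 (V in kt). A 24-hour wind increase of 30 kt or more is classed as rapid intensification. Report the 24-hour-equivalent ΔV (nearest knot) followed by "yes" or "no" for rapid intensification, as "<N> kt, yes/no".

83 kt, yes

V₁: ΔP = 19, V ≈ 6.3 × 19^0.649 ≈ 42.58 kt.
V₂: ΔP = 35, V ≈ 6.3 × 35^0.649 ≈ 63.31 kt.
ΔV over 6 h = 20.73 kt → 24 h equivalent = 20.73 × 24/6 ≈ 82.92 kt.
83 kt ≥ 30 kt ⇒ rapid intensification.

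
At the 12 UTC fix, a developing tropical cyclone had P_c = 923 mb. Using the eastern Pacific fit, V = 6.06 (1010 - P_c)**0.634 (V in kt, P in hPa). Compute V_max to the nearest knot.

ΔP = 1010 − 923 = 87 mb.
87^0.634 ≈ 16.969.
V ≈ 6.06 × 16.969 ≈ 102.8 kt.

103 kt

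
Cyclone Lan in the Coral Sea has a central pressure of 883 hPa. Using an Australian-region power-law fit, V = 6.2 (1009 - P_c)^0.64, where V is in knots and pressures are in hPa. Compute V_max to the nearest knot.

ΔP = 1009 − 883 = 126 hPa.
126^0.64 ≈ 22.092.
V ≈ 6.2 × 22.092 ≈ 137.0 kt.

137 kt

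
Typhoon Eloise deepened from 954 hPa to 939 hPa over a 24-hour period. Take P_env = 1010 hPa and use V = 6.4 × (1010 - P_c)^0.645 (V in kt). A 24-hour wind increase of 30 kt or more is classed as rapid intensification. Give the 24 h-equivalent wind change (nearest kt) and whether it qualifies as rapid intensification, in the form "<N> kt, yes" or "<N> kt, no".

V₁: ΔP = 56, V ≈ 6.4 × 56^0.645 ≈ 85.85 kt.
V₂: ΔP = 71, V ≈ 6.4 × 71^0.645 ≈ 100.06 kt.
ΔV over 24 h = 14.21 kt → 24 h equivalent = 14.21 × 24/24 ≈ 14.21 kt.
14 kt < 30 kt ⇒ not rapid intensification.

14 kt, no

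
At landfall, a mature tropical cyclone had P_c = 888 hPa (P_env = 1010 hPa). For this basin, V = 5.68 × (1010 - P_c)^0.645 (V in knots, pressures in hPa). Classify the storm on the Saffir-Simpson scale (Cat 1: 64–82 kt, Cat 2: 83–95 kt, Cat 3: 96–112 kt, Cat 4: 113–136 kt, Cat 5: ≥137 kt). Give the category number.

ΔP = 1010 − 888 = 122 hPa.
V ≈ 5.68 × 122^0.645 = 5.68 × 22.17 ≈ 126 kt.
126 kt falls in the Category 4 band.

4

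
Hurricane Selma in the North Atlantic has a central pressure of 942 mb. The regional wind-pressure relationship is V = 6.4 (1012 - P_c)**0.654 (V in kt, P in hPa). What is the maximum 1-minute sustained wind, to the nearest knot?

ΔP = 1012 − 942 = 70 mb.
70^0.654 ≈ 16.095.
V ≈ 6.4 × 16.095 ≈ 103.0 kt.

103 kt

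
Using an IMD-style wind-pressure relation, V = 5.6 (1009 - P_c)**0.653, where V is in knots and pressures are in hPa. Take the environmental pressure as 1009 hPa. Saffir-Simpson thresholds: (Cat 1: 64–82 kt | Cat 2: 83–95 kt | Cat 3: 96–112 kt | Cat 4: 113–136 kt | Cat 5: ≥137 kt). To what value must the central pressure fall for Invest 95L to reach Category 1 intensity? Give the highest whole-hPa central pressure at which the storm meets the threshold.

967 hPa

Category 1 begins at V = 64 kt.
Required ΔP = (64/5.6)^(1/0.653) = 11.429^1.531 ≈ 41.71 hPa.
P_c ≤ 1009 − 41.71 = 967.29, so the highest integer P_c is 967 hPa.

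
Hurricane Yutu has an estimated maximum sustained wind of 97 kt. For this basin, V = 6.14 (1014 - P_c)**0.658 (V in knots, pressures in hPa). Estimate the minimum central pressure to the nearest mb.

948 mb

ΔP = (V / 6.14)^(1/0.658) = (97/6.14)^1.520.
97/6.14 = 15.798; 15.798^1.520 ≈ 66.31 mb.
P_c = 1014 − 66.31 = 947.69 ≈ 948 mb.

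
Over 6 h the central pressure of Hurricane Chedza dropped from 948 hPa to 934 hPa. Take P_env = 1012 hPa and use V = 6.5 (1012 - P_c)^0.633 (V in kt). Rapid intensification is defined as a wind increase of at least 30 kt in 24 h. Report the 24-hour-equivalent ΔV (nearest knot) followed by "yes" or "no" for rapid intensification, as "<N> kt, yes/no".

48 kt, yes

V₁: ΔP = 64, V ≈ 6.5 × 64^0.633 ≈ 90.41 kt.
V₂: ΔP = 78, V ≈ 6.5 × 78^0.633 ≈ 102.47 kt.
ΔV over 6 h = 12.06 kt → 24 h equivalent = 12.06 × 24/6 ≈ 48.24 kt.
48 kt ≥ 30 kt ⇒ rapid intensification.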